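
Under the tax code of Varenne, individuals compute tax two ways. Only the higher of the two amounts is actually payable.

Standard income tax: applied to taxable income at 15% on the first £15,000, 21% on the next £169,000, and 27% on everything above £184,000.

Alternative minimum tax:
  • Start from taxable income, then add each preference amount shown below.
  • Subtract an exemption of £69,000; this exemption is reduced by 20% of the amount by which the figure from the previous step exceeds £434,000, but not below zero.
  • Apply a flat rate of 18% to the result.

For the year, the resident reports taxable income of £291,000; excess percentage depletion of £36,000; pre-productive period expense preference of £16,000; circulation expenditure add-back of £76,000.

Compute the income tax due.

£66,630

Alternative minimum tax:
  Adjusted income: £291,000 + £36,000 + £16,000 + £76,000 = £419,000
  Exemption: £419,000 ≤ £434,000, so full £69,000 applies
  Base: £419,000 − £69,000 = £350,000
  £350,000 × 18% = £63,000

Standard income tax:
  £15,000 × 15% = £2,250
  £169,000 × 21% = £35,490
  £107,000 × 27% = £28,890
  → £66,630

£66,630 > £63,000, so the standard income tax governs.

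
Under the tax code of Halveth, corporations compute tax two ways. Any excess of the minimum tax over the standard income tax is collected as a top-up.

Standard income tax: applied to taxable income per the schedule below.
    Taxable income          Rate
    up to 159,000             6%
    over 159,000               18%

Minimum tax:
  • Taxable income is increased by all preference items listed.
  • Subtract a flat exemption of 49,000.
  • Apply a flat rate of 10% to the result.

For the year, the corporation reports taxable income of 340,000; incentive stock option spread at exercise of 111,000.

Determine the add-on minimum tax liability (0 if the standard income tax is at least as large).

Standard income tax:
  159,000 × 6% = 9,540
  181,000 × 18% = 32,580
  → 42,120

Minimum tax:
  Adjusted income: 340,000 + 111,000 = 451,000
  Less exemption 49,000 → base 402,000
  402,000 × 10% = 40,200

40,200 ≤ 42,120, so no add-on is due.

0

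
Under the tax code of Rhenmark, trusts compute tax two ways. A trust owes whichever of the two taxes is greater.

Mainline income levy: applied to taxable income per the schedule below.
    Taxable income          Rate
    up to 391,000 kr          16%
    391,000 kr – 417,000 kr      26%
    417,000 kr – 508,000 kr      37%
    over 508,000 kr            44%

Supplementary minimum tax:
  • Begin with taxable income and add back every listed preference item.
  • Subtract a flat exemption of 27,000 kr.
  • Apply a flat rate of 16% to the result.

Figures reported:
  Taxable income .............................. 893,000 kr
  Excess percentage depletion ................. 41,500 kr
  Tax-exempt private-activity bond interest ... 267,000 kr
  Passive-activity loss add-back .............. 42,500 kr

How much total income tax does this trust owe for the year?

272,390 kr

Supplementary minimum tax:
  Adjusted income: 893,000 kr + 41,500 kr + 267,000 kr + 42,500 kr = 1,244,000 kr
  Less exemption 27,000 kr → base 1,217,000 kr
  1,217,000 kr × 16% = 194,720 kr

Mainline income levy:
  391,000 kr × 16% = 62,560 kr
  26,000 kr × 26% = 6,760 kr
  91,000 kr × 37% = 33,670 kr
  385,000 kr × 44% = 169,400 kr
  → 272,390 kr

272,390 kr > 194,720 kr, so the mainline income levy governs.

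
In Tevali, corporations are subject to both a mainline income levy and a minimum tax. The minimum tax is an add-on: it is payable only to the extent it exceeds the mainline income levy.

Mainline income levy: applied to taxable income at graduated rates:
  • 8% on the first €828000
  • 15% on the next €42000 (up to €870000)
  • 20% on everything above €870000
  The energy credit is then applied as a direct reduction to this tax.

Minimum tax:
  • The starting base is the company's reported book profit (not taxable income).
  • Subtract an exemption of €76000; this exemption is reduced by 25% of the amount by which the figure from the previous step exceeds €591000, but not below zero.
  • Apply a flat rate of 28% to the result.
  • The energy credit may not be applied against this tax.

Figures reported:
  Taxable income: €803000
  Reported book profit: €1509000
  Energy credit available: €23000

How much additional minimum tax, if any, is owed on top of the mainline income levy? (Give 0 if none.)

€381280

Minimum tax:
  Base (reported book profit): €1509000
  Exemption: 25% × (€1509000 − €591000) = €229500 ≥ €76000, so the exemption is fully phased out
  Base: €1509000 − €0 = €1509000
  €1509000 × 28% = €422520

Mainline income levy:
  €803000 × 8% = €64240
  Less energy credit €23000 → €41240

Excess of minimum tax over mainline income levy: €422520 − €41240 = €381280.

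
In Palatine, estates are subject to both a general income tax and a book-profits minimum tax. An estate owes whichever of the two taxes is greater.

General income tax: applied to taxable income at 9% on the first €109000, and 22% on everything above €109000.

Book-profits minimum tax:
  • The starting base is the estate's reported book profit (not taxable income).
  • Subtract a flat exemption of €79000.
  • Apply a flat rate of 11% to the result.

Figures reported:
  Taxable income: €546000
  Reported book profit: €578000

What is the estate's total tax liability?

Book-profits minimum tax:
  Base (reported book profit): €578000
  Less exemption €79000 → base €499000
  €499000 × 11% = €54890

General income tax:
  €109000 × 9% = €9810
  €437000 × 22% = €96140
  → €105950

€105950 > €54890, so the general income tax governs.

€105950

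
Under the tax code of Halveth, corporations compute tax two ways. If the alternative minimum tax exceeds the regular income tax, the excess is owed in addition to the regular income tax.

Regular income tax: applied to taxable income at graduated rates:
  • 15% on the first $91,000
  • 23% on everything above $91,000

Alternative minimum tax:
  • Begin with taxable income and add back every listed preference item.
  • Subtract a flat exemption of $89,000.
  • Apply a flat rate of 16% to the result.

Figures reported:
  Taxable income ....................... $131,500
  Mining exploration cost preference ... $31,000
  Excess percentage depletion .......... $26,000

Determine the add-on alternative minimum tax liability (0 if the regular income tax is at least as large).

$0

Regular income tax:
  $91,000 × 15% = $13,650
  $40,500 × 23% = $9,315
  → $22,965

Alternative minimum tax:
  Adjusted income: $131,500 + $31,000 + $26,000 = $188,500
  Less exemption $89,000 → base $99,500
  $99,500 × 16% = $15,920

$15,920 ≤ $22,965, so no add-on is due.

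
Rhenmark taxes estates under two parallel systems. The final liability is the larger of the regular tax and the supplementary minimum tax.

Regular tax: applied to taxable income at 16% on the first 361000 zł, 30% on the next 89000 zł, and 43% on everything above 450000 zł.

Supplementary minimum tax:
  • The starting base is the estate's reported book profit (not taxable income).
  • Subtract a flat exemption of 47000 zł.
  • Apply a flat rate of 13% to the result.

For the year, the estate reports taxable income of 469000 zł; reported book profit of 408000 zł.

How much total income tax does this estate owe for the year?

92630 zł

Regular tax:
  361000 zł × 16% = 57760 zł
  89000 zł × 30% = 26700 zł
  19000 zł × 43% = 8170 zł
  → 92630 zł

Supplementary minimum tax:
  Base (reported book profit): 408000 zł
  Less exemption 47000 zł → base 361000 zł
  361000 zł × 13% = 46930 zł

92630 zł > 46930 zł, so the regular tax governs.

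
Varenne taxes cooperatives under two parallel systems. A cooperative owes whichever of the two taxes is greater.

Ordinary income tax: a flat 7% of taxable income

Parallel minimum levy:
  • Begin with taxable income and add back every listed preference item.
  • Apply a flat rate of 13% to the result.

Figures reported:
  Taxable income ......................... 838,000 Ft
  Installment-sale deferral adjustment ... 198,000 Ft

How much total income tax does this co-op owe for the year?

134,680 Ft

Ordinary income tax:
  838,000 Ft × 7% = 58,660 Ft

Parallel minimum levy:
  Adjusted income: 838,000 Ft + 198,000 Ft = 1,036,000 Ft
  1,036,000 Ft × 13% = 134,680 Ft

134,680 Ft > 58,660 Ft, so the parallel minimum levy is the binding amount.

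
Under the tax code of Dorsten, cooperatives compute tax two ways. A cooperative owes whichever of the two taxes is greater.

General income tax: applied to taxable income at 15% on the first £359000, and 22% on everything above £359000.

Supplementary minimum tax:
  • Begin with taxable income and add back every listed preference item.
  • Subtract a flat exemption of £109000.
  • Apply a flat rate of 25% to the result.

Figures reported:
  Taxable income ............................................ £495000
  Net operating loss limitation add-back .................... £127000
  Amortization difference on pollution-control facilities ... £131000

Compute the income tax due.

Supplementary minimum tax:
  Adjusted income: £495000 + £127000 + £131000 = £753000
  Less exemption £109000 → base £644000
  £644000 × 25% = £161000

General income tax:
  £359000 × 15% = £53850
  £136000 × 22% = £29920
  → £83770

£161000 > £83770, so the supplementary minimum tax is the binding amount.

£161000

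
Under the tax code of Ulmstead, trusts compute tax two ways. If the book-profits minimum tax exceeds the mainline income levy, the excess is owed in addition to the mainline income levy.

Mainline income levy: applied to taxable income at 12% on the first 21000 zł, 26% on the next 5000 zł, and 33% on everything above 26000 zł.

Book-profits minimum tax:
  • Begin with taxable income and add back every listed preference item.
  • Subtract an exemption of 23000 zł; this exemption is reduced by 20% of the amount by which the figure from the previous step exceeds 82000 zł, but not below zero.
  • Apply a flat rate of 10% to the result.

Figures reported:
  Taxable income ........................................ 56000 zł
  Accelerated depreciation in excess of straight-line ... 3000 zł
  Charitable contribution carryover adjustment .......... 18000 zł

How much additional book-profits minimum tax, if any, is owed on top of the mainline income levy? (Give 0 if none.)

0 zł

Mainline income levy:
  21000 zł × 12% = 2520 zł
  5000 zł × 26% = 1300 zł
  30000 zł × 33% = 9900 zł
  → 13720 zł

Book-profits minimum tax:
  Adjusted income: 56000 zł + 3000 zł + 18000 zł = 77000 zł
  Exemption: 77000 zł ≤ 82000 zł, so full 23000 zł applies
  Base: 77000 zł − 23000 zł = 54000 zł
  54000 zł × 10% = 5400 zł

5400 zł ≤ 13720 zł, so no add-on is due.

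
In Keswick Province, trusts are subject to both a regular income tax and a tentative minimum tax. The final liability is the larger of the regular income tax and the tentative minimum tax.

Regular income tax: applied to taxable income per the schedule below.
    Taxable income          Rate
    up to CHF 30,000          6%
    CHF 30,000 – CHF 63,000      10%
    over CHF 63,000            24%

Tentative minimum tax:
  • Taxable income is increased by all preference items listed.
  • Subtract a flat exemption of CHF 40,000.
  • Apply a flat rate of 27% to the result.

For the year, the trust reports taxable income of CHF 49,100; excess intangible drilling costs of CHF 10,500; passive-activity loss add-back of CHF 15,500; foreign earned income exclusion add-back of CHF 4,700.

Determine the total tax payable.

Tentative minimum tax:
  Adjusted income: CHF 49,100 + CHF 10,500 + CHF 15,500 + CHF 4,700 = CHF 79,800
  Less exemption CHF 40,000 → base CHF 39,800
  CHF 39,800 × 27% = CHF 10,746

Regular income tax:
  CHF 30,000 × 6% = CHF 1,800
  CHF 19,100 × 10% = CHF 1,910
  → CHF 3,710

CHF 10,746 > CHF 3,710, so the tentative minimum tax is the binding amount.

CHF 10,746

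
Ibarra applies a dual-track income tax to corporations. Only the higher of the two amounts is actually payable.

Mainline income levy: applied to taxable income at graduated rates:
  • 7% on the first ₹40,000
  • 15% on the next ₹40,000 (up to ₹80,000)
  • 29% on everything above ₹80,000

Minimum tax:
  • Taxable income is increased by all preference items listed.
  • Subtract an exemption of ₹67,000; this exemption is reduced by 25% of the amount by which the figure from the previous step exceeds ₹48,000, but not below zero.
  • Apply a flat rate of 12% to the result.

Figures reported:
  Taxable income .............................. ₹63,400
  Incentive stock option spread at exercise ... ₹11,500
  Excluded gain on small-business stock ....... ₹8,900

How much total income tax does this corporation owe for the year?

Minimum tax:
  Adjusted income: ₹63,400 + ₹11,500 + ₹8,900 = ₹83,800
  Exemption: ₹67,000 − 25% × (₹83,800 − ₹48,000) = ₹67,000 − ₹8,950 = ₹58,050
  Base: ₹83,800 − ₹58,050 = ₹25,750
  ₹25,750 × 12% = ₹3,090

Mainline income levy:
  ₹40,000 × 7% = ₹2,800
  ₹23,400 × 15% = ₹3,510
  → ₹6,310

₹6,310 > ₹3,090, so the mainline income levy governs.

₹6,310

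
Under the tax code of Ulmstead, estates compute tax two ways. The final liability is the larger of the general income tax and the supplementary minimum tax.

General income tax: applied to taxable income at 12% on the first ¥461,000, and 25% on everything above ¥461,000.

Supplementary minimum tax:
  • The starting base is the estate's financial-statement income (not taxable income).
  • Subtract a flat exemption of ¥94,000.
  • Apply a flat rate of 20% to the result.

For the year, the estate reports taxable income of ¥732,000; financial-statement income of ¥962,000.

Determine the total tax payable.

¥173,600

Supplementary minimum tax:
  Base (financial-statement income): ¥962,000
  Less exemption ¥94,000 → base ¥868,000
  ¥868,000 × 20% = ¥173,600

General income tax:
  ¥461,000 × 12% = ¥55,320
  ¥271,000 × 25% = ¥67,750
  → ¥123,070

¥173,600 > ¥123,070, so the supplementary minimum tax is the binding amount.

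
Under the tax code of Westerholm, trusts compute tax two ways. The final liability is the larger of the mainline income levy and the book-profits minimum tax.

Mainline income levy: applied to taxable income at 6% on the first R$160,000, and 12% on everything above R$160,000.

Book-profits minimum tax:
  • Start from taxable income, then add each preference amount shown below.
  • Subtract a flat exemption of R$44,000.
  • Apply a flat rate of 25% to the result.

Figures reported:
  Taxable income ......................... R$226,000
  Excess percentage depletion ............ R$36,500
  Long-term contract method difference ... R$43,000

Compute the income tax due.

Mainline income levy:
  R$160,000 × 6% = R$9,600
  R$66,000 × 12% = R$7,920
  → R$17,520

Book-profits minimum tax:
  Adjusted income: R$226,000 + R$36,500 + R$43,000 = R$305,500
  Less exemption R$44,000 → base R$261,500
  R$261,500 × 25% = R$65,375

R$65,375 > R$17,520, so the book-profits minimum tax is the binding amount.

R$65,375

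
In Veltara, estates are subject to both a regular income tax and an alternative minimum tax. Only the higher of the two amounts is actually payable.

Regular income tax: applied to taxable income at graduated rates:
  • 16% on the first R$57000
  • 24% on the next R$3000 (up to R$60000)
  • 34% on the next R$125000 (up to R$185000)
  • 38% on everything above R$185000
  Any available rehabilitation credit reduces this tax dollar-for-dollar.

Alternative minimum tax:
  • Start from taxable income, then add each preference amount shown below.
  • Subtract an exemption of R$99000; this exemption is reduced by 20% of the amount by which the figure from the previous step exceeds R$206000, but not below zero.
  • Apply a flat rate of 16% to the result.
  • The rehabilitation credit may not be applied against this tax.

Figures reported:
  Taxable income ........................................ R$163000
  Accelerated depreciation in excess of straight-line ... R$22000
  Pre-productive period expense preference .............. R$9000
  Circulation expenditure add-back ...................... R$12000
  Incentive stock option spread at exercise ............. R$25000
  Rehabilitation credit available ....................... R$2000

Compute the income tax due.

Alternative minimum tax:
  Adjusted income: R$163000 + R$22000 + R$9000 + R$12000 + R$25000 = R$231000
  Exemption: R$99000 − 20% × (R$231000 − R$206000) = R$99000 − R$5000 = R$94000
  Base: R$231000 − R$94000 = R$137000
  R$137000 × 16% = R$21920

Regular income tax:
  R$57000 × 16% = R$9120
  R$3000 × 24% = R$720
  R$103000 × 34% = R$35020
  → R$44860
  Less rehabilitation credit R$2000 → R$42860

R$42860 > R$21920, so the regular income tax governs.

R$42860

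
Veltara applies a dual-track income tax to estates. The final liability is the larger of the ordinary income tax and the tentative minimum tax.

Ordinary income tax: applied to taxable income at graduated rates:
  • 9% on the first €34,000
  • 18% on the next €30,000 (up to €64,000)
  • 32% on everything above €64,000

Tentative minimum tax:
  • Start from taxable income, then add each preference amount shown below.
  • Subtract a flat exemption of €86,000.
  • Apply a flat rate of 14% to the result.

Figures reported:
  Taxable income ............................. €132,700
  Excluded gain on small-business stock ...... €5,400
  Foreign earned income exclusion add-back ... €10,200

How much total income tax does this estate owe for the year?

€30,444

Ordinary income tax:
  €34,000 × 9% = €3,060
  €30,000 × 18% = €5,400
  €68,700 × 32% = €21,984
  → €30,444

Tentative minimum tax:
  Adjusted income: €132,700 + €5,400 + €10,200 = €148,300
  Less exemption €86,000 → base €62,300
  €62,300 × 14% = €8,722

€30,444 > €8,722, so the ordinary income tax governs.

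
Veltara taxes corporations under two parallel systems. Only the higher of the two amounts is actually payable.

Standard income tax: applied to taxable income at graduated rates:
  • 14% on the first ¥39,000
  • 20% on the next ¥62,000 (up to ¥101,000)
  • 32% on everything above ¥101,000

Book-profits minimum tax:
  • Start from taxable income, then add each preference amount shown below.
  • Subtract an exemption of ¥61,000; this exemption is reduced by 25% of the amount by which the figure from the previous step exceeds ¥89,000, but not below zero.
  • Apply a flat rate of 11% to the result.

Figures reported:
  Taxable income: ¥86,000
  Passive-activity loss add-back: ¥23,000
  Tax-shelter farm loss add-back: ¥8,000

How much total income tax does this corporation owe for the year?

Book-profits minimum tax:
  Adjusted income: ¥86,000 + ¥23,000 + ¥8,000 = ¥117,000
  Exemption: ¥61,000 − 25% × (¥117,000 − ¥89,000) = ¥61,000 − ¥7,000 = ¥54,000
  Base: ¥117,000 − ¥54,000 = ¥63,000
  ¥63,000 × 11% = ¥6,930

Standard income tax:
  ¥39,000 × 14% = ¥5,460
  ¥47,000 × 20% = ¥9,400
  → ¥14,860

¥14,860 > ¥6,930, so the standard income tax governs.

¥14,860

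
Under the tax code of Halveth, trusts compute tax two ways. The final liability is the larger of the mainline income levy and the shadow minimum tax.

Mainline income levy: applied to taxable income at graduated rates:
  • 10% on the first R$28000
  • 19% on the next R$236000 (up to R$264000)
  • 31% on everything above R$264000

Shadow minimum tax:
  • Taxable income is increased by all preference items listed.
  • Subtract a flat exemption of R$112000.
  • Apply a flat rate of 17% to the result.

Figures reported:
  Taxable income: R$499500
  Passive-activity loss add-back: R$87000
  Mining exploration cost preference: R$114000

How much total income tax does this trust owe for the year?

R$120645

Mainline income levy:
  R$28000 × 10% = R$2800
  R$236000 × 19% = R$44840
  R$235500 × 31% = R$73005
  → R$120645

Shadow minimum tax:
  Adjusted income: R$499500 + R$87000 + R$114000 = R$700500
  Less exemption R$112000 → base R$588500
  R$588500 × 17% = R$100045

R$120645 > R$100045, so the mainline income levy governs.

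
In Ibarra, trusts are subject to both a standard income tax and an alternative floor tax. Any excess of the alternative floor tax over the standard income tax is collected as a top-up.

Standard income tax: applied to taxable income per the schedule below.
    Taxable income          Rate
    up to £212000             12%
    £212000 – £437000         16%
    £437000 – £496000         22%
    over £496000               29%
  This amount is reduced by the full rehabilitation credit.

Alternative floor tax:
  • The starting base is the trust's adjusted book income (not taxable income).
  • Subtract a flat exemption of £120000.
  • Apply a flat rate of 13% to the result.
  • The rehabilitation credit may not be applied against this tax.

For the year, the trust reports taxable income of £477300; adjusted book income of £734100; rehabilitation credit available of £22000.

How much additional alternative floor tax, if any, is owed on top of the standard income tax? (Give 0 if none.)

£31527

Standard income tax:
  £212000 × 12% = £25440
  £225000 × 16% = £36000
  £40300 × 22% = £8866
  → £70306
  Less rehabilitation credit £22000 → £48306

Alternative floor tax:
  Base (adjusted book income): £734100
  Less exemption £120000 → base £614100
  £614100 × 13% = £79833

Excess of alternative floor tax over standard income tax: £79833 − £48306 = £31527.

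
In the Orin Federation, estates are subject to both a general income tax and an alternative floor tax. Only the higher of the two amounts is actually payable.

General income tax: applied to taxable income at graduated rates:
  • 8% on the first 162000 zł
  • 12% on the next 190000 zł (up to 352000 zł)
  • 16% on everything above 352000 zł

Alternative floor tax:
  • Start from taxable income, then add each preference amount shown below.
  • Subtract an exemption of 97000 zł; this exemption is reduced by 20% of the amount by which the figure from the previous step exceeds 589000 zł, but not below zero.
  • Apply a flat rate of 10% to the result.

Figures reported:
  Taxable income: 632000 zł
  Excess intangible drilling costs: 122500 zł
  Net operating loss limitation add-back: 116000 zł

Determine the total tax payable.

Alternative floor tax:
  Adjusted income: 632000 zł + 122500 zł + 116000 zł = 870500 zł
  Exemption: 97000 zł − 20% × (870500 zł − 589000 zł) = 97000 zł − 56300 zł = 40700 zł
  Base: 870500 zł − 40700 zł = 829800 zł
  829800 zł × 10% = 82980 zł

General income tax:
  162000 zł × 8% = 12960 zł
  190000 zł × 12% = 22800 zł
  280000 zł × 16% = 44800 zł
  → 80560 zł

82980 zł > 80560 zł, so the alternative floor tax is the binding amount.

82980 zł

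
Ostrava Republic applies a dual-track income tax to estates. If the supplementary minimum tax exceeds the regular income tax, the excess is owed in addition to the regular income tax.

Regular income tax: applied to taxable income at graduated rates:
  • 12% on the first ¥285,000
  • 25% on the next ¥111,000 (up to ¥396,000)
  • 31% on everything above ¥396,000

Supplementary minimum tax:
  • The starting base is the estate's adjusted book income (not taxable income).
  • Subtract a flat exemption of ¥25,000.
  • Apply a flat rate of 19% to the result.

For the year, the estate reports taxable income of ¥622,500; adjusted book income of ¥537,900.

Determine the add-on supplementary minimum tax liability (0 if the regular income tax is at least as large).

¥0

Regular income tax:
  ¥285,000 × 12% = ¥34,200
  ¥111,000 × 25% = ¥27,750
  ¥226,500 × 31% = ¥70,215
  → ¥132,165

Supplementary minimum tax:
  Base (adjusted book income): ¥537,900
  Less exemption ¥25,000 → base ¥512,900
  ¥512,900 × 19% = ¥97,451

¥97,451 ≤ ¥132,165, so no add-on is due.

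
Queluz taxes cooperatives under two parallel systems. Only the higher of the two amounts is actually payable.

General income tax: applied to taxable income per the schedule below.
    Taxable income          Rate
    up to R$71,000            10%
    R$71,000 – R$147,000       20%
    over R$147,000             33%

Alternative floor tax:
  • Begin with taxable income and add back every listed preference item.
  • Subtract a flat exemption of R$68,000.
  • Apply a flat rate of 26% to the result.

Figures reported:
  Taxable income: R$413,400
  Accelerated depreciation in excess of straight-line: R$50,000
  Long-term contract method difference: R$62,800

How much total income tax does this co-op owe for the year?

Alternative floor tax:
  Adjusted income: R$413,400 + R$50,000 + R$62,800 = R$526,200
  Less exemption R$68,000 → base R$458,200
  R$458,200 × 26% = R$119,132

General income tax:
  R$71,000 × 10% = R$7,100
  R$76,000 × 20% = R$15,200
  R$266,400 × 33% = R$87,912
  → R$110,212

R$119,132 > R$110,212, so the alternative floor tax is the binding amount.

R$119,132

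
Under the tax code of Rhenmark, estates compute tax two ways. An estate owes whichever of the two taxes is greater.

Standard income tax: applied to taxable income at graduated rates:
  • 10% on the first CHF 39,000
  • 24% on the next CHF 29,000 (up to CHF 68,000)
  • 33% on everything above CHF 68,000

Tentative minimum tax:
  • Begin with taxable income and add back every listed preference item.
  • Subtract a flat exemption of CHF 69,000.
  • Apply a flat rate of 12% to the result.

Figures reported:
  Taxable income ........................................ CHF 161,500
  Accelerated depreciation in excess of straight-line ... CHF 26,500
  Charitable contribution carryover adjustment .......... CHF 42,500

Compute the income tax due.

Tentative minimum tax:
  Adjusted income: CHF 161,500 + CHF 26,500 + CHF 42,500 = CHF 230,500
  Less exemption CHF 69,000 → base CHF 161,500
  CHF 161,500 × 12% = CHF 19,380

Standard income tax:
  CHF 39,000 × 10% = CHF 3,900
  CHF 29,000 × 24% = CHF 6,960
  CHF 93,500 × 33% = CHF 30,855
  → CHF 41,715

CHF 41,715 > CHF 19,380, so the standard income tax governs.

CHF 41,715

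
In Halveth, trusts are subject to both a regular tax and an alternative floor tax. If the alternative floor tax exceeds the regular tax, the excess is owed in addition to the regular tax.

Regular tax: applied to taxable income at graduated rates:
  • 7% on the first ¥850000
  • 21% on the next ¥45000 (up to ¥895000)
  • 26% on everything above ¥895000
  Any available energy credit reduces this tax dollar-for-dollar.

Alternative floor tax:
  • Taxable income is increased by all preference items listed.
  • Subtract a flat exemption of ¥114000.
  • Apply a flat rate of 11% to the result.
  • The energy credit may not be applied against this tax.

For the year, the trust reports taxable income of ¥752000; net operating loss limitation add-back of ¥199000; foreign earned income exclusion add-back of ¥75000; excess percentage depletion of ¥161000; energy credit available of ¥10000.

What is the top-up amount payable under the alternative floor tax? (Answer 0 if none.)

¥75390

Regular tax:
  ¥752000 × 7% = ¥52640
  Less energy credit ¥10000 → ¥42640

Alternative floor tax:
  Adjusted income: ¥752000 + ¥199000 + ¥75000 + ¥161000 = ¥1187000
  Less exemption ¥114000 → base ¥1073000
  ¥1073000 × 11% = ¥118030

Excess of alternative floor tax over regular tax: ¥118030 − ¥42640 = ¥75390.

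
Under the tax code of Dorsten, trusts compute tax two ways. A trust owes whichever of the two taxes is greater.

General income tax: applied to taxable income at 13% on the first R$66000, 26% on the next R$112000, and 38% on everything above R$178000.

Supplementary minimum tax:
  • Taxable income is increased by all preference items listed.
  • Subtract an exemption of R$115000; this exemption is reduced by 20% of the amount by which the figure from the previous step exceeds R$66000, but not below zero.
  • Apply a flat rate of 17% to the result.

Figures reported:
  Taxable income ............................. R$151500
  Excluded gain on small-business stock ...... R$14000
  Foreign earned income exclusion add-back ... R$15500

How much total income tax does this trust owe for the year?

R$30810

General income tax:
  R$66000 × 13% = R$8580
  R$85500 × 26% = R$22230
  → R$30810

Supplementary minimum tax:
  Adjusted income: R$151500 + R$14000 + R$15500 = R$181000
  Exemption: R$115000 − 20% × (R$181000 − R$66000) = R$115000 − R$23000 = R$92000
  Base: R$181000 − R$92000 = R$89000
  R$89000 × 17% = R$15130

R$30810 > R$15130, so the general income tax governs.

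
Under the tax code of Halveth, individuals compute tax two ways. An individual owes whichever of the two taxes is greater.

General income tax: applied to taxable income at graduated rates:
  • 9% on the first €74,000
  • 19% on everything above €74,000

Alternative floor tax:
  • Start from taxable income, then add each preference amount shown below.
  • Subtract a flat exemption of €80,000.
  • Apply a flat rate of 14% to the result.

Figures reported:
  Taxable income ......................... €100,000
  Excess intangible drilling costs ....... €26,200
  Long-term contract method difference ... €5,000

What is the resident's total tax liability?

General income tax:
  €74,000 × 9% = €6,660
  €26,000 × 19% = €4,940
  → €11,600

Alternative floor tax:
  Adjusted income: €100,000 + €26,200 + €5,000 = €131,200
  Less exemption €80,000 → base €51,200
  €51,200 × 14% = €7,168

€11,600 > €7,168, so the general income tax governs.

€11,600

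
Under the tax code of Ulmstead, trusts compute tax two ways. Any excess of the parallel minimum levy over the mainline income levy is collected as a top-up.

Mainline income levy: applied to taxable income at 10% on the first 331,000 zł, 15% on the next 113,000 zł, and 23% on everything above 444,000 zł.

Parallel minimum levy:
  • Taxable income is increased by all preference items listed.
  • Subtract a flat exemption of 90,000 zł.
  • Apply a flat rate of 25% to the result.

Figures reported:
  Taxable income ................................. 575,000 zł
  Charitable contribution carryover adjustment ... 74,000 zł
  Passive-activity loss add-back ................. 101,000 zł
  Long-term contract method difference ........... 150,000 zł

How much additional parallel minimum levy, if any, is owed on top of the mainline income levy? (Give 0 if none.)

122,320 zł

Parallel minimum levy:
  Adjusted income: 575,000 zł + 74,000 zł + 101,000 zł + 150,000 zł = 900,000 zł
  Less exemption 90,000 zł → base 810,000 zł
  810,000 zł × 25% = 202,500 zł

Mainline income levy:
  331,000 zł × 10% = 33,100 zł
  113,000 zł × 15% = 16,950 zł
  131,000 zł × 23% = 30,130 zł
  → 80,180 zł

Excess of parallel minimum levy over mainline income levy: 202,500 zł − 80,180 zł = 122,320 zł.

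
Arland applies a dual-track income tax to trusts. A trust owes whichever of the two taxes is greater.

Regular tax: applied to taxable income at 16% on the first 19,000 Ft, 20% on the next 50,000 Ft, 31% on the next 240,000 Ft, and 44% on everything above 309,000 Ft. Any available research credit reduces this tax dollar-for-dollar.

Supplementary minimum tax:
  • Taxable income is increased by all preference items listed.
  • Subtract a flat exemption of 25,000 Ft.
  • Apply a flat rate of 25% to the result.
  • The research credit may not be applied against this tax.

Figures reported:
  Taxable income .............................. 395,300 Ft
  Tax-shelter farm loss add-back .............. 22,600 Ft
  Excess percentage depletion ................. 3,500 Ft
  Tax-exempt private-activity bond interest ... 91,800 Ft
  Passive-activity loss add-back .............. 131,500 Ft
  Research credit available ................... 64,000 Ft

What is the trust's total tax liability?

Regular tax:
  19,000 Ft × 16% = 3,040 Ft
  50,000 Ft × 20% = 10,000 Ft
  240,000 Ft × 31% = 74,400 Ft
  86,300 Ft × 44% = 37,972 Ft
  → 125,412 Ft
  Less research credit 64,000 Ft → 61,412 Ft

Supplementary minimum tax:
  Adjusted income: 395,300 Ft + 22,600 Ft + 3,500 Ft + 91,800 Ft + 131,500 Ft = 644,700 Ft
  Less exemption 25,000 Ft → base 619,700 Ft
  619,700 Ft × 25% = 154,925 Ft

154,925 Ft > 61,412 Ft, so the supplementary minimum tax is the binding amount.

154,925 Ft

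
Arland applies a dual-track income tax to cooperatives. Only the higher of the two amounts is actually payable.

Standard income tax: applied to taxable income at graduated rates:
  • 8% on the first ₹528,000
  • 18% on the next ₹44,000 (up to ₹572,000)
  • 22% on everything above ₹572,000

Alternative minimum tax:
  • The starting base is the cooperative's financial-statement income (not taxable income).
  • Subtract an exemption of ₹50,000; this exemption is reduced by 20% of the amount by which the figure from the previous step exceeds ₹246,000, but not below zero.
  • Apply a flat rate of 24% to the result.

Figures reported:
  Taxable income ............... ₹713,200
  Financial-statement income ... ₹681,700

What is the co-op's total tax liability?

₹163,608

Standard income tax:
  ₹528,000 × 8% = ₹42,240
  ₹44,000 × 18% = ₹7,920
  ₹141,200 × 22% = ₹31,064
  → ₹81,224

Alternative minimum tax:
  Base (financial-statement income): ₹681,700
  Exemption: 20% × (₹681,700 − ₹246,000) = ₹87,140 ≥ ₹50,000, so the exemption is fully phased out
  Base: ₹681,700 − ₹0 = ₹681,700
  ₹681,700 × 24% = ₹163,608

₹163,608 > ₹81,224, so the alternative minimum tax is the binding amount.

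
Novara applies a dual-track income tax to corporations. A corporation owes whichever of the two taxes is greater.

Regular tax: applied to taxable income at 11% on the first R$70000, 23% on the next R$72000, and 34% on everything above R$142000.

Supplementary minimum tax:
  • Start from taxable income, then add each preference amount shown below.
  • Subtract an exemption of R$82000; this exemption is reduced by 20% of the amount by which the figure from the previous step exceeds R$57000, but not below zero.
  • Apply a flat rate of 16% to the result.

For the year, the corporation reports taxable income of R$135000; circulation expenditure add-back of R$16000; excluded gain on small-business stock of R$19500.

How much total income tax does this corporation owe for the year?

Supplementary minimum tax:
  Adjusted income: R$135000 + R$16000 + R$19500 = R$170500
  Exemption: R$82000 − 20% × (R$170500 − R$57000) = R$82000 − R$22700 = R$59300
  Base: R$170500 − R$59300 = R$111200
  R$111200 × 16% = R$17792

Regular tax:
  R$70000 × 11% = R$7700
  R$65000 × 23% = R$14950
  → R$22650

R$22650 > R$17792, so the regular tax governs.

R$22650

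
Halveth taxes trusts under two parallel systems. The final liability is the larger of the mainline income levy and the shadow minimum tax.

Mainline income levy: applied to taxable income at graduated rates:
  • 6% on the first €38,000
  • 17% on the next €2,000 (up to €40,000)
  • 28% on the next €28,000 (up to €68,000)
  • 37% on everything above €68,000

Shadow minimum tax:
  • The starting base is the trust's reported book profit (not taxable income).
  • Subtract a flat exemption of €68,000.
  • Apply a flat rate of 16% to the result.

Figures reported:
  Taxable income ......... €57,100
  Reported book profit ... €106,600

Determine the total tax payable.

€7,408

Shadow minimum tax:
  Base (reported book profit): €106,600
  Less exemption €68,000 → base €38,600
  €38,600 × 16% = €6,176

Mainline income levy:
  €38,000 × 6% = €2,280
  €2,000 × 17% = €340
  €17,100 × 28% = €4,788
  → €7,408

€7,408 > €6,176, so the mainline income levy governs.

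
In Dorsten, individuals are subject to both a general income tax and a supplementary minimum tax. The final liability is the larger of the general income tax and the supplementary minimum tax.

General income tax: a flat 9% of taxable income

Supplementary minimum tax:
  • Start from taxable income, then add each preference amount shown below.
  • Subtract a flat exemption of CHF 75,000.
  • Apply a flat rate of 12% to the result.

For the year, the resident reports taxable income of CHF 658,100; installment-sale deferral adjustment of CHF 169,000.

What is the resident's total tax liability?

General income tax:
  CHF 658,100 × 9% = CHF 59,229

Supplementary minimum tax:
  Adjusted income: CHF 658,100 + CHF 169,000 = CHF 827,100
  Less exemption CHF 75,000 → base CHF 752,100
  CHF 752,100 × 12% = CHF 90,252

CHF 90,252 > CHF 59,229, so the supplementary minimum tax is the binding amount.

CHF 90,252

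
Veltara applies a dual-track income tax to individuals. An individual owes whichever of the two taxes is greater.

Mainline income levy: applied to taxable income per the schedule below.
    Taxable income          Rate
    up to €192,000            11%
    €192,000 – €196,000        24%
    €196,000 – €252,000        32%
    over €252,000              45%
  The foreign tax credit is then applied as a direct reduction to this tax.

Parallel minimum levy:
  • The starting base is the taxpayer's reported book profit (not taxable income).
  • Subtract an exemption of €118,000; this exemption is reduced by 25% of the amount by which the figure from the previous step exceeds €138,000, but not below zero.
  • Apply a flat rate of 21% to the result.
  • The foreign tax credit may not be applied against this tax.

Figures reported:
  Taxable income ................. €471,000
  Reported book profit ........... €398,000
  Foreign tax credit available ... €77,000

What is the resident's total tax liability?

Parallel minimum levy:
  Base (reported book profit): €398,000
  Exemption: €118,000 − 25% × (€398,000 − €138,000) = €118,000 − €65,000 = €53,000
  Base: €398,000 − €53,000 = €345,000
  €345,000 × 21% = €72,450

Mainline income levy:
  €192,000 × 11% = €21,120
  €4,000 × 24% = €960
  €56,000 × 32% = €17,920
  €219,000 × 45% = €98,550
  → €138,550
  Less foreign tax credit €77,000 → €61,550

€72,450 > €61,550, so the parallel minimum levy is the binding amount.

€72,450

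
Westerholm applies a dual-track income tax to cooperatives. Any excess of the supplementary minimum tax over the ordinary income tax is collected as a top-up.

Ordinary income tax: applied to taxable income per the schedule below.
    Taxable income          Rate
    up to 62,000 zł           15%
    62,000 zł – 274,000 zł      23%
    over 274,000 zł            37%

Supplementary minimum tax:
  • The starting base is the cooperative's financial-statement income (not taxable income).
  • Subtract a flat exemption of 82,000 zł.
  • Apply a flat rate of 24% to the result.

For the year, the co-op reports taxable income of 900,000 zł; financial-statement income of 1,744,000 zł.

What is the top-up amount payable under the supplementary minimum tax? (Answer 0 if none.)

Ordinary income tax:
  62,000 zł × 15% = 9,300 zł
  212,000 zł × 23% = 48,760 zł
  626,000 zł × 37% = 231,620 zł
  → 289,680 zł

Supplementary minimum tax:
  Base (financial-statement income): 1,744,000 zł
  Less exemption 82,000 zł → base 1,662,000 zł
  1,662,000 zł × 24% = 398,880 zł

Excess of supplementary minimum tax over ordinary income tax: 398,880 zł − 289,680 zł = 109,200 zł.

109,200 zł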